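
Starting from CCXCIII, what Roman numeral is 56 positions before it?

CCXCIII = 293
293 - 56 = 237

CCXXXVII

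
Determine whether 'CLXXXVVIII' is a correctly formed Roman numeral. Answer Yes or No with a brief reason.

'CLXXXVVIII': V should not appear more than once

No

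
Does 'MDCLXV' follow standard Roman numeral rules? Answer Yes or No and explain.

'MDCLXV': Check the rules: uses only the symbols I, V, X, L, C, D, M; no symbol is repeated more than three times in a row; V, L and D each appear at most once; no smaller symbol precedes a larger one (values never increase from left to right). Value: M (1000) + D (500) + C (100) + L (50) + X (10) + V (5) = 1665. So it is a valid standard Roman numeral.

Yes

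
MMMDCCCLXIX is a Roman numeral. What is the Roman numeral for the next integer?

MMMDCCCLXIX = 3869, so the next integer is 3869 + 1 = 3870

MMMDCCCLXX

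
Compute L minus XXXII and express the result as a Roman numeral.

L = 50
XXXII = 32
50 - 32 = 18

XVIII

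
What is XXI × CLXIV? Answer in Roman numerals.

XXI = 21
CLXIV = 164
21 × 164 = 3444

MMMCDXLIV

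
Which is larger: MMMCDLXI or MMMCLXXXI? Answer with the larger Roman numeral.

MMMCDLXI = 3461
MMMCLXXXI = 3181
3461 is larger

MMMCDLXI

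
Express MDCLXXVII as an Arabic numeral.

MDCLXXVII: M=1000, D=500, C=100, L=50, X=10, X=10, V=5, I=1, I=1
1000 + 500 + 100 + 50 + 10 + 10 + 5 + 1 + 1 = 1677

1677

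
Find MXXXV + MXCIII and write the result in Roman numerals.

MXXXV = 1035
MXCIII = 1093
1035 + 1093 = 2128

MMCXXVIII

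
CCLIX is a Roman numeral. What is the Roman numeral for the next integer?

CCLIX = 259; next is 260

CCLX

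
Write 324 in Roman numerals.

Convert 324 to Roman numerals:
  324 contains 3×100 (CCC)
  24 contains 2×10 (XX)
  4 contains 1×4 (IV)

CCCXXIV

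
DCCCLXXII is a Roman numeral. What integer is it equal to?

DCCCLXXII: D=500, C=100, C=100, C=100, L=50, X=10, X=10, I=1, I=1
500 + 100 + 100 + 100 + 50 + 10 + 10 + 1 + 1 = 872

872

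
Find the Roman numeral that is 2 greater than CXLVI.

CXLVI = 146
146 + 2 = 148

CXLVIII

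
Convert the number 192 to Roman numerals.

Convert 192 to Roman numerals:
  192 contains 1×100 (C)
  92 contains 1×90 (XC)
  2 contains 2×1 (II)

CXCII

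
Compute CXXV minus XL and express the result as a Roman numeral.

CXXV = 125
XL = 40
125 - 40 = 85

LXXXV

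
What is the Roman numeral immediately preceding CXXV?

CXXV = 125, so the previous integer is 125 - 1 = 124

CXXIV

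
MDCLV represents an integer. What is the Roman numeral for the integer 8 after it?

MDCLV = 1655
1655 + 8 = 1663

MDCLXIII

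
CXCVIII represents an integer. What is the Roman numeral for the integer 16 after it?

CXCVIII = 198
198 + 16 = 214

CCXIV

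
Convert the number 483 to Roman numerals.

Convert 483 to Roman numerals:
  483 contains 1×400 (CD)
  83 contains 1×50 (L)
  33 contains 3×10 (XXX)
  3 contains 3×1 (III)

CDLXXXIII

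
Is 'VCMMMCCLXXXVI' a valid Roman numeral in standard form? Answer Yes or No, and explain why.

'VCMMMCCLXXXVI': V should not appear more than once

No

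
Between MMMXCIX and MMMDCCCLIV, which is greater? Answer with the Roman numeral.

MMMXCIX = 3099
MMMDCCCLIV = 3854
3854 is larger

MMMDCCCLIV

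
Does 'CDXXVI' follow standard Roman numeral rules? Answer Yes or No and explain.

'CDXXVI': Check the rules: uses only the symbols I, V, X, L, C, D, M; no symbol is repeated more than three times in a row; V, L and D each appear at most once; the only place a smaller symbol precedes a larger one is the allowed subtractive pair CD, the symbol right after such a pair (if any) is smaller than the pair's first symbol, and otherwise the values never increase from left to right. Value: CD (400) + X (10) + X (10) + V (5) + I (1) = 426. So it is a valid standard Roman numeral.

Yes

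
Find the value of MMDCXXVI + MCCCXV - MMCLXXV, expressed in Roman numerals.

MMDCXXVI = 2626, MCCCXV = 1315, MMCLXXV = 2175
2626 + 1315 = 3941
3941 - 2175 = 1766

MDCCLXVI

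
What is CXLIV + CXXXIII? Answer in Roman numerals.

CXLIV = 144
CXXXIII = 133
144 + 133 = 277

CCLXXVII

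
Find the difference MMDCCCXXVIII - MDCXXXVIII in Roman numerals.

MMDCCCXXVIII = 2828
MDCXXXVIII = 1638
2828 - 1638 = 1190

MCXC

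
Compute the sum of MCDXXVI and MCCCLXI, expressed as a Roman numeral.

MCDXXVI = 1426
MCCCLXI = 1361
1426 + 1361 = 2787

MMDCCLXXXVII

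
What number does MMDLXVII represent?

MMDLXVII: M=1000, M=1000, D=500, L=50, X=10, V=5, I=1, I=1
1000 + 1000 + 500 + 50 + 10 + 5 + 1 + 1 = 2567

2567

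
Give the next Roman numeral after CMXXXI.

CMXXXI = 931, so the next integer is 931 + 1 = 932

CMXXXII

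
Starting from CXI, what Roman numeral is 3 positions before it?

CXI = 111
111 - 3 = 108

CVIII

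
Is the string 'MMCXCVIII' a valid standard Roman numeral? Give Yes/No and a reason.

'MMCXCVIII': Check the rules: uses only the symbols I, V, X, L, C, D, M; no symbol is repeated more than three times in a row; V, L and D each appear at most once; the only place a smaller symbol precedes a larger one is the allowed subtractive pair XC, the symbol right after such a pair (if any) is smaller than the pair's first symbol, and otherwise the values never increase from left to right. Value: M (1000) + M (1000) + C (100) + XC (90) + V (5) + I (1) + I (1) + I (1) = 2198. So it is a valid standard Roman numeral.

Yes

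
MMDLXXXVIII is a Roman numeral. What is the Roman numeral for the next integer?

MMDLXXXVIII = 2588; next is 2589

MMDLXXXIX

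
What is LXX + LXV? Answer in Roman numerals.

LXX = 70
LXV = 65
70 + 65 = 135

CXXXV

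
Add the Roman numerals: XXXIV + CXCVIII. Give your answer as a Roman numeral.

XXXIV = 34
CXCVIII = 198
34 + 198 = 232

CCXXXII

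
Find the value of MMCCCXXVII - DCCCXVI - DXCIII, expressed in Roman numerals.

MMCCCXXVII = 2327, DCCCXVI = 816, DXCIII = 593
2327 - 816 = 1511
1511 - 593 = 918

CMXVIII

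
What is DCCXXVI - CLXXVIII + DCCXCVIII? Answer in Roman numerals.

DCCXXVI = 726, CLXXVIII = 178, DCCXCVIII = 798
726 - 178 = 548
548 + 798 = 1346

MCCCXLVI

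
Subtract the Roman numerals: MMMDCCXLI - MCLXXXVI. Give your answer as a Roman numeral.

MMMDCCXLI = 3741
MCLXXXVI = 1186
3741 - 1186 = 2555

MMDLV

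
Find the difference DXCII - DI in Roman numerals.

DXCII = 592
DI = 501
592 - 501 = 91

XCI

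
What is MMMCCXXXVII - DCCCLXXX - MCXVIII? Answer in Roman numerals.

MMMCCXXXVII = 3237, DCCCLXXX = 880, MCXVIII = 1118
3237 - 880 = 2357
2357 - 1118 = 1239

MCCXXXIX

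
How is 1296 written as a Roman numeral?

Convert 1296 to Roman numerals:
  1296 contains 1×1000 (M)
  296 contains 2×100 (CC)
  96 contains 1×90 (XC)
  6 contains 1×5 (V)
  1 contains 1×1 (I)

MCCXCVI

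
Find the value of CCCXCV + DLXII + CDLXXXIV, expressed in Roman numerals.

CCCXCV = 395, DLXII = 562, CDLXXXIV = 484
395 + 562 = 957
957 + 484 = 1441

MCDXLI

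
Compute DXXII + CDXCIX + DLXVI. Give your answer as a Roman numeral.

DXXII = 522, CDXCIX = 499, DLXVI = 566
522 + 499 = 1021
1021 + 566 = 1587

MDLXXXVII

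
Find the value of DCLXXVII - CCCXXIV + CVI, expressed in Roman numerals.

DCLXXVII = 677, CCCXXIV = 324, CVI = 106
677 - 324 = 353
353 + 106 = 459

CDLIX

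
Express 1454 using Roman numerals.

Convert 1454 to Roman numerals:
  1454 contains 1×1000 (M)
  454 contains 1×400 (CD)
  54 contains 1×50 (L)
  4 contains 1×4 (IV)

MCDLIV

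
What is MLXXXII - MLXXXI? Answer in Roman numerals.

MLXXXII = 1082
MLXXXI = 1081
1082 - 1081 = 1

I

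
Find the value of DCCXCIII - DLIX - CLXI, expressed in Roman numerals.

DCCXCIII = 793, DLIX = 559, CLXI = 161
793 - 559 = 234
234 - 161 = 73

LXXIII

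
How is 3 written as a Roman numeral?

Convert 3 to Roman numerals:
  3 contains 3×1 (III)

III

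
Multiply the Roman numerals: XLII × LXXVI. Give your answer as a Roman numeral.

XLII = 42
LXXVI = 76
42 × 76 = 3192

MMMCXCII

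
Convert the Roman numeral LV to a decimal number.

LV: L=50, V=5
50 + 5 = 55

55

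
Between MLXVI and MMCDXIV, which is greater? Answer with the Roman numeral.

MLXVI = 1066
MMCDXIV = 2414
2414 is larger

MMCDXIV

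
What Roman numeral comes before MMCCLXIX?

MMCCLXIX = 2269; previous is 2268

MMCCLXVIII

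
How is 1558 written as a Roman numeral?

Convert 1558 to Roman numerals:
  1558 contains 1×1000 (M)
  558 contains 1×500 (D)
  58 contains 1×50 (L)
  8 contains 1×5 (V)
  3 contains 3×1 (III)

MDLVIII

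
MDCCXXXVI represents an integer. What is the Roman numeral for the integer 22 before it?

MDCCXXXVI = 1736
1736 - 22 = 1714

MDCCXIV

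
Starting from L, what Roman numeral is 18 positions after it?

L = 50
50 + 18 = 68

LXVIII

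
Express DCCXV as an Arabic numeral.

DCCXV: D=500, C=100, C=100, X=10, V=5
500 + 100 + 100 + 10 + 5 = 715

715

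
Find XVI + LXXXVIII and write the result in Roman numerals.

XVI = 16
LXXXVIII = 88
16 + 88 = 104

CIV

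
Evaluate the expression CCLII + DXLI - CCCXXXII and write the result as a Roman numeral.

CCLII = 252, DXLI = 541, CCCXXXII = 332
252 + 541 = 793
793 - 332 = 461

CDLXI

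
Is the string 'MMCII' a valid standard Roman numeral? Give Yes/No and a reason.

'MMCII': Check the rules: uses only the symbols I, V, X, L, C, D, M; no symbol is repeated more than three times in a row; V, L and D each appear at most once; no smaller symbol precedes a larger one (values never increase from left to right). Value: M (1000) + M (1000) + C (100) + I (1) + I (1) = 2102. So it is a valid standard Roman numeral.

Yes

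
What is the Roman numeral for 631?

Convert 631 to Roman numerals:
  631 contains 1×500 (D)
  131 contains 1×100 (C)
  31 contains 3×10 (XXX)
  1 contains 1×1 (I)

DCXXXI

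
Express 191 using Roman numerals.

Convert 191 to Roman numerals:
  191 contains 1×100 (C)
  91 contains 1×90 (XC)
  1 contains 1×1 (I)

CXCI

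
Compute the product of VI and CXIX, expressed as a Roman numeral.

VI = 6
CXIX = 119
6 × 119 = 714

DCCXIV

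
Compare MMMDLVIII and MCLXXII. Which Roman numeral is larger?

MMMDLVIII = 3558
MCLXXII = 1172
3558 is larger

MMMDLVIII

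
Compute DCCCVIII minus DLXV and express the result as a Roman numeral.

DCCCVIII = 808
DLXV = 565
808 - 565 = 243

CCXLIII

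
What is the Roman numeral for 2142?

Convert 2142 to Roman numerals:
  2142 contains 2×1000 (MM)
  142 contains 1×100 (C)
  42 contains 1×40 (XL)
  2 contains 2×1 (II)

MMCXLII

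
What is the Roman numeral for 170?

Convert 170 to Roman numerals:
  170 contains 1×100 (C)
  70 contains 1×50 (L)
  20 contains 2×10 (XX)

CLXX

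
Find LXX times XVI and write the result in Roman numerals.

LXX = 70
XVI = 16
70 × 16 = 1120

MCXX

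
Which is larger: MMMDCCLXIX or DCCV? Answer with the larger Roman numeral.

MMMDCCLXIX = 3769
DCCV = 705
3769 is larger

MMMDCCLXIX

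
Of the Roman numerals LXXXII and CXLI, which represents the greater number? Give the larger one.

LXXXII = 82
CXLI = 141
141 is larger

CXLI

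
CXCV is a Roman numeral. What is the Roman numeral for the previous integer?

CXCV = 195, so the previous integer is 195 - 1 = 194

CXCIV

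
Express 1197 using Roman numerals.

Convert 1197 to Roman numerals:
  1197 contains 1×1000 (M)
  197 contains 1×100 (C)
  97 contains 1×90 (XC)
  7 contains 1×5 (V)
  2 contains 2×1 (II)

MCXCVII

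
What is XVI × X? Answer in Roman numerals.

XVI = 16
X = 10
16 × 10 = 160

CLX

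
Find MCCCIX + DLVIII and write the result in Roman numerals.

MCCCIX = 1309
DLVIII = 558
1309 + 558 = 1867

MDCCCLXVII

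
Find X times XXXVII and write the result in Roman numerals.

X = 10
XXXVII = 37
10 × 37 = 370

CCCLXX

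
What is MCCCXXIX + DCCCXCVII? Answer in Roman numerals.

MCCCXXIX = 1329
DCCCXCVII = 897
1329 + 897 = 2226

MMCCXXVI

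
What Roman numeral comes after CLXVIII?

CLXVIII = 168; next is 169

CLXIX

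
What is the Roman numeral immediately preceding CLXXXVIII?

CLXXXVIII = 188, so the previous integer is 188 - 1 = 187

CLXXXVII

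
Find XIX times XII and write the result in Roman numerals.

XIX = 19
XII = 12
19 × 12 = 228

CCXXVIII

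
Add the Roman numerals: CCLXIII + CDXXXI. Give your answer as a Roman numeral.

CCLXIII = 263
CDXXXI = 431
263 + 431 = 694

DCXCIV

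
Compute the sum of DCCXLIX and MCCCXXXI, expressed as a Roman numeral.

DCCXLIX = 749
MCCCXXXI = 1331
749 + 1331 = 2080

MMLXXX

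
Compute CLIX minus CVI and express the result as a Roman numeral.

CLIX = 159
CVI = 106
159 - 106 = 53

LIII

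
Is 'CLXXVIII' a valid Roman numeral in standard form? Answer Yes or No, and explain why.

'CLXXVIII': Check the rules: uses only the symbols I, V, X, L, C, D, M; no symbol is repeated more than three times in a row; V, L and D each appear at most once; no smaller symbol precedes a larger one (values never increase from left to right). Value: C (100) + L (50) + X (10) + X (10) + V (5) + I (1) + I (1) + I (1) = 178. So it is a valid standard Roman numeral.

Yes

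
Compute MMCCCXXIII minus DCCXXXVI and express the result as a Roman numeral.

MMCCCXXIII = 2323
DCCXXXVI = 736
2323 - 736 = 1587

MDLXXXVII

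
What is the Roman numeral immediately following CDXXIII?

CDXXIII = 423; next is 424

CDXXIV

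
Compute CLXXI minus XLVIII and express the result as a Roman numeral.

CLXXI = 171
XLVIII = 48
171 - 48 = 123

CXXIII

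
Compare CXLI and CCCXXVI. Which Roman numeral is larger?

CXLI = 141
CCCXXVI = 326
326 is larger

CCCXXVI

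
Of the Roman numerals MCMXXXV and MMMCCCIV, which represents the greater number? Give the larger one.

MCMXXXV = 1935
MMMCCCIV = 3304
3304 is larger

MMMCCCIV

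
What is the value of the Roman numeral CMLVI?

CMLVI: CM=900, L=50, V=5, I=1
900 + 50 + 5 + 1 = 956

956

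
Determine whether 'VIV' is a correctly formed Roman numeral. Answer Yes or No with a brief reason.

'VIV': V should not appear more than once

No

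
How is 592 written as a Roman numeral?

Convert 592 to Roman numerals:
  592 contains 1×500 (D)
  92 contains 1×90 (XC)
  2 contains 2×1 (II)

DXCII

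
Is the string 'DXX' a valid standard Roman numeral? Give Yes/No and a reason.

'DXX': Check the rules: uses only the symbols I, V, X, L, C, D, M; no symbol is repeated more than three times in a row; V, L and D each appear at most once; no smaller symbol precedes a larger one (values never increase from left to right). Value: D (500) + X (10) + X (10) = 520. So it is a valid standard Roman numeral.

Yes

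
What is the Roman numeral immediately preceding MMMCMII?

MMMCMII = 3902, so the previous integer is 3902 - 1 = 3901

MMMCMI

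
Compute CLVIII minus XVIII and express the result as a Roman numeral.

CLVIII = 158
XVIII = 18
158 - 18 = 140

CXL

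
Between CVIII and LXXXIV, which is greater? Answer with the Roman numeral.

CVIII = 108
LXXXIV = 84
108 is larger

CVIII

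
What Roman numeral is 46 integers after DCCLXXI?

DCCLXXI = 771
771 + 46 = 817

DCCCXVII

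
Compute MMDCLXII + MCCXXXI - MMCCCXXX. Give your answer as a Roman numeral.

MMDCLXII = 2662, MCCXXXI = 1231, MMCCCXXX = 2330
2662 + 1231 = 3893
3893 - 2330 = 1563

MDLXIII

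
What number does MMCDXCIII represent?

MMCDXCIII: M=1000, M=1000, CD=400, XC=90, I=1, I=1, I=1
1000 + 1000 + 400 + 90 + 1 + 1 + 1 = 2493

2493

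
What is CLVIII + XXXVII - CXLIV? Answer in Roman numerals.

CLVIII = 158, XXXVII = 37, CXLIV = 144
158 + 37 = 195
195 - 144 = 51

LI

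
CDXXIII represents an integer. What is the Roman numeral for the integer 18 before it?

CDXXIII = 423
423 - 18 = 405

CDV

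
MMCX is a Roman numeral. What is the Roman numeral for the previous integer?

MMCX = 2110; previous is 2109

MMCIX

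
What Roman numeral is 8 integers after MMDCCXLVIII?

MMDCCXLVIII = 2748
2748 + 8 = 2756

MMDCCLVI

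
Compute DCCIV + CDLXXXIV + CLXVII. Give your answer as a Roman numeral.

DCCIV = 704, CDLXXXIV = 484, CLXVII = 167
704 + 484 = 1188
1188 + 167 = 1355

MCCCLV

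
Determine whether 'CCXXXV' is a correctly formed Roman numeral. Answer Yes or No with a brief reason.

'CCXXXV': Check the rules: uses only the symbols I, V, X, L, C, D, M; no symbol is repeated more than three times in a row; V, L and D each appear at most once; no smaller symbol precedes a larger one (values never increase from left to right). Value: C (100) + C (100) + X (10) + X (10) + X (10) + V (5) = 235. So it is a valid standard Roman numeral.

Yes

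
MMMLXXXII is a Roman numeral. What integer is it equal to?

MMMLXXXII: M=1000, M=1000, M=1000, L=50, X=10, X=10, X=10, I=1, I=1
1000 + 1000 + 1000 + 50 + 10 + 10 + 10 + 1 + 1 = 3082

3082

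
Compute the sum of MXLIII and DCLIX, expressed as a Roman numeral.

MXLIII = 1043
DCLIX = 659
1043 + 659 = 1702

MDCCII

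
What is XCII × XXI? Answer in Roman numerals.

XCII = 92
XXI = 21
92 × 21 = 1932

MCMXXXII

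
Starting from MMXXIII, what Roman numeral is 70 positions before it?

MMXXIII = 2023
2023 - 70 = 1953

MCMLIII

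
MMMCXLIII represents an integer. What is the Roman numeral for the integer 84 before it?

MMMCXLIII = 3143
3143 - 84 = 3059

MMMLIX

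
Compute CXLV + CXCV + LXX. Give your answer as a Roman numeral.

CXLV = 145, CXCV = 195, LXX = 70
145 + 195 = 340
340 + 70 = 410

CDX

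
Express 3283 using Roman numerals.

Convert 3283 to Roman numerals:
  3283 contains 3×1000 (MMM)
  283 contains 2×100 (CC)
  83 contains 1×50 (L)
  33 contains 3×10 (XXX)
  3 contains 3×1 (III)

MMMCCLXXXIII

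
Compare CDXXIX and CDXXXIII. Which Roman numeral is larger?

CDXXIX = 429
CDXXXIII = 433
433 is larger

CDXXXIII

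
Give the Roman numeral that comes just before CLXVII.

CLXVII = 167; previous is 166

CLXVI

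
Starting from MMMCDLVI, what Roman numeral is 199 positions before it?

MMMCDLVI = 3456
3456 - 199 = 3257

MMMCCLVII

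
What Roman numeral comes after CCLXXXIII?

CCLXXXIII = 283, so the next integer is 283 + 1 = 284

CCLXXXIV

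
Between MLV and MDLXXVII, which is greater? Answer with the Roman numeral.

MLV = 1055
MDLXXVII = 1577
1577 is larger

MDLXXVII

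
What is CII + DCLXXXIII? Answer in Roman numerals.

CII = 102
DCLXXXIII = 683
102 + 683 = 785

DCCLXXXV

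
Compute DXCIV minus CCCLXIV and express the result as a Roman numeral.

DXCIV = 594
CCCLXIV = 364
594 - 364 = 230

CCXXX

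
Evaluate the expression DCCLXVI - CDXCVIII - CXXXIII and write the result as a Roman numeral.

DCCLXVI = 766, CDXCVIII = 498, CXXXIII = 133
766 - 498 = 268
268 - 133 = 135

CXXXV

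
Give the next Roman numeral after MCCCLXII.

MCCCLXII = 1362, so the next integer is 1362 + 1 = 1363

MCCCLXIII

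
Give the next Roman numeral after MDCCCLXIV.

MDCCCLXIV = 1864, so the next integer is 1864 + 1 = 1865

MDCCCLXV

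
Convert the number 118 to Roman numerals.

Convert 118 to Roman numerals:
  118 contains 1×100 (C)
  18 contains 1×10 (X)
  8 contains 1×5 (V)
  3 contains 3×1 (III)

CXVIII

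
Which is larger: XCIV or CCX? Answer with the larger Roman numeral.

XCIV = 94
CCX = 210
210 is larger

CCX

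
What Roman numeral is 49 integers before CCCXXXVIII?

CCCXXXVIII = 338
338 - 49 = 289

CCLXXXIX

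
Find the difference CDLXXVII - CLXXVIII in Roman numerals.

CDLXXVII = 477
CLXXVIII = 178
477 - 178 = 299

CCXCIX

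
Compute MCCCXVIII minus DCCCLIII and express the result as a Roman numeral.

MCCCXVIII = 1318
DCCCLIII = 853
1318 - 853 = 465

CDLXV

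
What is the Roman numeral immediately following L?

L = 50, so the next integer is 50 + 1 = 51

LI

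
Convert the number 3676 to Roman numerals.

Convert 3676 to Roman numerals:
  3676 contains 3×1000 (MMM)
  676 contains 1×500 (D)
  176 contains 1×100 (C)
  76 contains 1×50 (L)
  26 contains 2×10 (XX)
  6 contains 1×5 (V)
  1 contains 1×1 (I)

MMMDCLXXVI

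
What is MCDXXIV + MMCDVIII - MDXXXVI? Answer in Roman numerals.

MCDXXIV = 1424, MMCDVIII = 2408, MDXXXVI = 1536
1424 + 2408 = 3832
3832 - 1536 = 2296

MMCCXCVI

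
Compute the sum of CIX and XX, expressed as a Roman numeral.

CIX = 109
XX = 20
109 + 20 = 129

CXXIX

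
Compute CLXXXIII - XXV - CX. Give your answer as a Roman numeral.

CLXXXIII = 183, XXV = 25, CX = 110
183 - 25 = 158
158 - 110 = 48

XLVIII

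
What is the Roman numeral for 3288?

Convert 3288 to Roman numerals:
  3288 contains 3×1000 (MMM)
  288 contains 2×100 (CC)
  88 contains 1×50 (L)
  38 contains 3×10 (XXX)
  8 contains 1×5 (V)
  3 contains 3×1 (III)

MMMCCLXXXVIII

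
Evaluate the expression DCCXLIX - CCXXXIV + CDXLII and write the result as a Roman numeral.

DCCXLIX = 749, CCXXXIV = 234, CDXLII = 442
749 - 234 = 515
515 + 442 = 957

CMLVII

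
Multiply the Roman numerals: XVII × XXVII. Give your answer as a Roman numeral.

XVII = 17
XXVII = 27
17 × 27 = 459

CDLIX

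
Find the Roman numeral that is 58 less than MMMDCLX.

MMMDCLX = 3660
3660 - 58 = 3602

MMMDCII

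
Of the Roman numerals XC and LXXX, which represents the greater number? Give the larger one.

XC = 90
LXXX = 80
90 is larger

XC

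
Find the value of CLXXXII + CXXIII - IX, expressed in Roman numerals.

CLXXXII = 182, CXXIII = 123, IX = 9
182 + 123 = 305
305 - 9 = 296

CCXCVI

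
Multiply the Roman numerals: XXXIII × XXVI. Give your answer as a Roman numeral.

XXXIII = 33
XXVI = 26
33 × 26 = 858

DCCCLVIII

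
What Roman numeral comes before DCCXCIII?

DCCXCIII = 793; previous is 792

DCCXCII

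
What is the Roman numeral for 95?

Convert 95 to Roman numerals:
  95 contains 1×90 (XC)
  5 contains 1×5 (V)

XCV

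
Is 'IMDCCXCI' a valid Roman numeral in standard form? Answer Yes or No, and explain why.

'IMDCCXCI': Invalid subtractive combination: IM

No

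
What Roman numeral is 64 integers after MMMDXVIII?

MMMDXVIII = 3518
3518 + 64 = 3582

MMMDLXXXII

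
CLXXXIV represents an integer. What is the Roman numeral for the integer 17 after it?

CLXXXIV = 184
184 + 17 = 201

CCI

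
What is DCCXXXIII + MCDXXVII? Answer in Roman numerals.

DCCXXXIII = 733
MCDXXVII = 1427
733 + 1427 = 2160

MMCLX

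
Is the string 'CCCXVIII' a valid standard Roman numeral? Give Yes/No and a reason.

'CCCXVIII': Check the rules: uses only the symbols I, V, X, L, C, D, M; no symbol is repeated more than three times in a row; V, L and D each appear at most once; no smaller symbol precedes a larger one (values never increase from left to right). Value: C (100) + C (100) + C (100) + X (10) + V (5) + I (1) + I (1) + I (1) = 318. So it is a valid standard Roman numeral.

Yes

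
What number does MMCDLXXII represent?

MMCDLXXII: M=1000, M=1000, CD=400, L=50, X=10, X=10, I=1, I=1
1000 + 1000 + 400 + 50 + 10 + 10 + 1 + 1 = 2472

2472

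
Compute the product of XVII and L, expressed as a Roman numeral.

XVII = 17
L = 50
17 × 50 = 850

DCCCL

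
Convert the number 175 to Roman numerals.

Convert 175 to Roman numerals:
  175 contains 1×100 (C)
  75 contains 1×50 (L)
  25 contains 2×10 (XX)
  5 contains 1×5 (V)

CLXXV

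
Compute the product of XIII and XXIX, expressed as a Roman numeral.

XIII = 13
XXIX = 29
13 × 29 = 377

CCCLXXVII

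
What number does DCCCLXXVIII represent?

DCCCLXXVIII: D=500, C=100, C=100, C=100, L=50, X=10, X=10, V=5, I=1, I=1, I=1
500 + 100 + 100 + 100 + 50 + 10 + 10 + 5 + 1 + 1 + 1 = 878

878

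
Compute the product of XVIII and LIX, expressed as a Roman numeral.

XVIII = 18
LIX = 59
18 × 59 = 1062

MLXII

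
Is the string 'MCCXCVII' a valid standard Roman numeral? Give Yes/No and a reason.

'MCCXCVII': Check the rules: uses only the symbols I, V, X, L, C, D, M; no symbol is repeated more than three times in a row; V, L and D each appear at most once; the only place a smaller symbol precedes a larger one is the allowed subtractive pair XC, the symbol right after such a pair (if any) is smaller than the pair's first symbol, and otherwise the values never increase from left to right. Value: M (1000) + C (100) + C (100) + XC (90) + V (5) + I (1) + I (1) = 1297. So it is a valid standard Roman numeral.

Yes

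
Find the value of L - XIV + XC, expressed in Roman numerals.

L = 50, XIV = 14, XC = 90
50 - 14 = 36
36 + 90 = 126

CXXVI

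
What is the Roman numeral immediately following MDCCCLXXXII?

MDCCCLXXXII = 1882; next is 1883

MDCCCLXXXIII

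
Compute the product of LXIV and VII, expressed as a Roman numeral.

LXIV = 64
VII = 7
64 × 7 = 448

CDXLVIII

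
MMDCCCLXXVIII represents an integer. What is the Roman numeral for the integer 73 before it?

MMDCCCLXXVIII = 2878
2878 - 73 = 2805

MMDCCCV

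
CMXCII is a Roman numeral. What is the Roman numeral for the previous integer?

CMXCII = 992, so the previous integer is 992 - 1 = 991

CMXCI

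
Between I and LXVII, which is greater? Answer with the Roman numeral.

I = 1
LXVII = 67
67 is larger

LXVII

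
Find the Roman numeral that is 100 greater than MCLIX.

MCLIX = 1159
1159 + 100 = 1259

MCCLIX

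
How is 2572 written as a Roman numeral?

Convert 2572 to Roman numerals:
  2572 contains 2×1000 (MM)
  572 contains 1×500 (D)
  72 contains 1×50 (L)
  22 contains 2×10 (XX)
  2 contains 2×1 (II)

MMDLXXII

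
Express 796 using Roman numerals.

Convert 796 to Roman numerals:
  796 contains 1×500 (D)
  296 contains 2×100 (CC)
  96 contains 1×90 (XC)
  6 contains 1×5 (V)
  1 contains 1×1 (I)

DCCXCVI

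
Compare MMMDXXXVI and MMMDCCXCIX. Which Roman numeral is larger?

MMMDXXXVI = 3536
MMMDCCXCIX = 3799
3799 is larger

MMMDCCXCIX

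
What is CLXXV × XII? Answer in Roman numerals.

CLXXV = 175
XII = 12
175 × 12 = 2100

MMC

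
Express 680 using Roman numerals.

Convert 680 to Roman numerals:
  680 contains 1×500 (D)
  180 contains 1×100 (C)
  80 contains 1×50 (L)
  30 contains 3×10 (XXX)

DCLXXX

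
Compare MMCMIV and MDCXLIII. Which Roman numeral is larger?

MMCMIV = 2904
MDCXLIII = 1643
2904 is larger

MMCMIV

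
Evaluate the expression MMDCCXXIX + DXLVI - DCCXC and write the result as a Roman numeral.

MMDCCXXIX = 2729, DXLVI = 546, DCCXC = 790
2729 + 546 = 3275
3275 - 790 = 2485

MMCDLXXXV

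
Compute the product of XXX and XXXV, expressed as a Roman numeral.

XXX = 30
XXXV = 35
30 × 35 = 1050

ML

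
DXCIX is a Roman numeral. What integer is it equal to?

DXCIX: D=500, XC=90, IX=9
500 + 90 + 9 = 599

599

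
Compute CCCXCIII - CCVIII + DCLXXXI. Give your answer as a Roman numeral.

CCCXCIII = 393, CCVIII = 208, DCLXXXI = 681
393 - 208 = 185
185 + 681 = 866

DCCCLXVI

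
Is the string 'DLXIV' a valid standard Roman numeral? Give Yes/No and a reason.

'DLXIV': Check the rules: uses only the symbols I, V, X, L, C, D, M; no symbol is repeated more than three times in a row; V, L and D each appear at most once; the only place a smaller symbol precedes a larger one is the allowed subtractive pair IV, the symbol right after such a pair (if any) is smaller than the pair's first symbol, and otherwise the values never increase from left to right. Value: D (500) + L (50) + X (10) + IV (4) = 564. So it is a valid standard Roman numeral.

Yes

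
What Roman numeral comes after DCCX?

DCCX = 710; next is 711

DCCXI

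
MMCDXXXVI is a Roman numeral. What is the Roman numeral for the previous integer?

MMCDXXXVI = 2436; previous is 2435

MMCDXXXV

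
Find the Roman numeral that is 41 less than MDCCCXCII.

MDCCCXCII = 1892
1892 - 41 = 1851

MDCCCLI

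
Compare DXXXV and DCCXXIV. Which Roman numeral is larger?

DXXXV = 535
DCCXXIV = 724
724 is larger

DCCXXIV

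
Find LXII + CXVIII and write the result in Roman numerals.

LXII = 62
CXVIII = 118
62 + 118 = 180

CLXXX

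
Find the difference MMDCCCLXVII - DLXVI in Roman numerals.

MMDCCCLXVII = 2867
DLXVI = 566
2867 - 566 = 2301

MMCCCI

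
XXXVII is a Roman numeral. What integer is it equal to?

XXXVII: X=10, X=10, X=10, V=5, I=1, I=1
10 + 10 + 10 + 5 + 1 + 1 = 37

37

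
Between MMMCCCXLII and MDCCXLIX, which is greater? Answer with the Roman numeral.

MMMCCCXLII = 3342
MDCCXLIX = 1749
3342 is larger

MMMCCCXLII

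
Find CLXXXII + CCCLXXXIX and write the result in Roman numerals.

CLXXXII = 182
CCCLXXXIX = 389
182 + 389 = 571

DLXXI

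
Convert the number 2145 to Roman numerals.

Convert 2145 to Roman numerals:
  2145 contains 2×1000 (MM)
  145 contains 1×100 (C)
  45 contains 1×40 (XL)
  5 contains 1×5 (V)

MMCXLV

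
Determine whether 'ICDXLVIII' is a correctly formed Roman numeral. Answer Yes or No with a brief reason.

'ICDXLVIII': Invalid subtractive combination: IC

No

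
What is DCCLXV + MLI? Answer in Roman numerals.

DCCLXV = 765
MLI = 1051
765 + 1051 = 1816

MDCCCXVI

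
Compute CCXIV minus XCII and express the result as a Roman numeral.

CCXIV = 214
XCII = 92
214 - 92 = 122

CXXII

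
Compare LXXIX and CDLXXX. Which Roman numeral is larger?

LXXIX = 79
CDLXXX = 480
480 is larger

CDLXXX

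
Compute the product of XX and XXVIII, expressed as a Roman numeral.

XX = 20
XXVIII = 28
20 × 28 = 560

DLX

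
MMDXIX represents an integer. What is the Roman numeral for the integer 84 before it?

MMDXIX = 2519
2519 - 84 = 2435

MMCDXXXV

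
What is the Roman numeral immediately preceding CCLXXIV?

CCLXXIV = 274, so the previous integer is 274 - 1 = 273

CCLXXIII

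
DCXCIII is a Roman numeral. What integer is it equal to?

DCXCIII: D=500, C=100, XC=90, I=1, I=1, I=1
500 + 100 + 90 + 1 + 1 + 1 = 693

693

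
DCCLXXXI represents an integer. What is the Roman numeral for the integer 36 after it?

DCCLXXXI = 781
781 + 36 = 817

DCCCXVII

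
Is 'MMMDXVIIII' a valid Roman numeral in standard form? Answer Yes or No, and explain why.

'MMMDXVIIII': More than 3 consecutive I's

No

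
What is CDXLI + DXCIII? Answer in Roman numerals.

CDXLI = 441
DXCIII = 593
441 + 593 = 1034

MXXXIV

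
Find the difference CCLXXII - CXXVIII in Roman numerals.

CCLXXII = 272
CXXVIII = 128
272 - 128 = 144

CXLIV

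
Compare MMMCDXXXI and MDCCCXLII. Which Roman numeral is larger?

MMMCDXXXI = 3431
MDCCCXLII = 1842
3431 is larger

MMMCDXXXI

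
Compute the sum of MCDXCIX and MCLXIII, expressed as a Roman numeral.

MCDXCIX = 1499
MCLXIII = 1163
1499 + 1163 = 2662

MMDCLXII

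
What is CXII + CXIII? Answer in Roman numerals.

CXII = 112
CXIII = 113
112 + 113 = 225

CCXXV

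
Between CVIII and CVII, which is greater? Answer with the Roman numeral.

CVIII = 108
CVII = 107
108 is larger

CVIII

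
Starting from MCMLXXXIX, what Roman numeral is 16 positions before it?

MCMLXXXIX = 1989
1989 - 16 = 1973

MCMLXXIII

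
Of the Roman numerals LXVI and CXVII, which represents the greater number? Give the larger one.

LXVI = 66
CXVII = 117
117 is larger

CXVII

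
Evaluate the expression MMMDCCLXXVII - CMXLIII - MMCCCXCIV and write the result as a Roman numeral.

MMMDCCLXXVII = 3777, CMXLIII = 943, MMCCCXCIV = 2394
3777 - 943 = 2834
2834 - 2394 = 440

CDXL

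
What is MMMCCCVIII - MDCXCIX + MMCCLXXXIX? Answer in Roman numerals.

MMMCCCVIII = 3308, MDCXCIX = 1699, MMCCLXXXIX = 2289
3308 - 1699 = 1609
1609 + 2289 = 3898

MMMDCCCXCVIII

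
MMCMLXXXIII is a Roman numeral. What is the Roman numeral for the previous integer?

MMCMLXXXIII = 2983; previous is 2982

MMCMLXXXII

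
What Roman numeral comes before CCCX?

CCCX = 310, so the previous integer is 310 - 1 = 309

CCCIX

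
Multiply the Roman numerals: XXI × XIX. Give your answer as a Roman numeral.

XXI = 21
XIX = 19
21 × 19 = 399

CCCXCIX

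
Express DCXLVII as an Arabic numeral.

DCXLVII: D=500, C=100, XL=40, V=5, I=1, I=1
500 + 100 + 40 + 5 + 1 + 1 = 647

647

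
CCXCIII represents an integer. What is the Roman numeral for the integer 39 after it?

CCXCIII = 293
293 + 39 = 332

CCCXXXII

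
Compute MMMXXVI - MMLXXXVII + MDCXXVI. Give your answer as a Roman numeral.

MMMXXVI = 3026, MMLXXXVII = 2087, MDCXXVI = 1626
3026 - 2087 = 939
939 + 1626 = 2565

MMDLXV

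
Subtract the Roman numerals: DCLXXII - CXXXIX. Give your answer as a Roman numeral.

DCLXXII = 672
CXXXIX = 139
672 - 139 = 533

DXXXIII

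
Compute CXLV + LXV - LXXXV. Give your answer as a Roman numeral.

CXLV = 145, LXV = 65, LXXXV = 85
145 + 65 = 210
210 - 85 = 125

CXXV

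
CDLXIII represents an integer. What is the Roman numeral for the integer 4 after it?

CDLXIII = 463
463 + 4 = 467

CDLXVII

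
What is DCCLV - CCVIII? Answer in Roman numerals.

DCCLV = 755
CCVIII = 208
755 - 208 = 547

DXLVII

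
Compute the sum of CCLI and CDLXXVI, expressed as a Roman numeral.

CCLI = 251
CDLXXVI = 476
251 + 476 = 727

DCCXXVII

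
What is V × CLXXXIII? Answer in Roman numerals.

V = 5
CLXXXIII = 183
5 × 183 = 915

CMXV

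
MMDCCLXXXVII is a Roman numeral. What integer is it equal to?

MMDCCLXXXVII: M=1000, M=1000, D=500, C=100, C=100, L=50, X=10, X=10, X=10, V=5, I=1, I=1
1000 + 1000 + 500 + 100 + 100 + 50 + 10 + 10 + 10 + 5 + 1 + 1 = 2787

2787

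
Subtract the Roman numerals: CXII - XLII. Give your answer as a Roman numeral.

CXII = 112
XLII = 42
112 - 42 = 70

LXX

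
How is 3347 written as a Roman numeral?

Convert 3347 to Roman numerals:
  3347 contains 3×1000 (MMM)
  347 contains 3×100 (CCC)
  47 contains 1×40 (XL)
  7 contains 1×5 (V)
  2 contains 2×1 (II)

MMMCCCXLVII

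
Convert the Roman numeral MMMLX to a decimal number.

MMMLX: M=1000, M=1000, M=1000, L=50, X=10
1000 + 1000 + 1000 + 50 + 10 = 3060

3060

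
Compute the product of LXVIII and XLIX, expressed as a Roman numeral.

LXVIII = 68
XLIX = 49
68 × 49 = 3332

MMMCCCXXXII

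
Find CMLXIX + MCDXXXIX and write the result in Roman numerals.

CMLXIX = 969
MCDXXXIX = 1439
969 + 1439 = 2408

MMCDVIII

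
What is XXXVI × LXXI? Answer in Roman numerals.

XXXVI = 36
LXXI = 71
36 × 71 = 2556

MMDLVI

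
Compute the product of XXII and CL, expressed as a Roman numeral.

XXII = 22
CL = 150
22 × 150 = 3300

MMMCCC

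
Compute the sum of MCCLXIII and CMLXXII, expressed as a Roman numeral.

MCCLXIII = 1263
CMLXXII = 972
1263 + 972 = 2235

MMCCXXXV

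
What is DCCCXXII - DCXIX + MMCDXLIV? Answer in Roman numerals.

DCCCXXII = 822, DCXIX = 619, MMCDXLIV = 2444
822 - 619 = 203
203 + 2444 = 2647

MMDCXLVII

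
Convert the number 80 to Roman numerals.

Convert 80 to Roman numerals:
  80 contains 1×50 (L)
  30 contains 3×10 (XXX)

LXXX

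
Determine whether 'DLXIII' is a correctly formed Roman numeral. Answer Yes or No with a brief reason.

'DLXIII': Check the rules: uses only the symbols I, V, X, L, C, D, M; no symbol is repeated more than three times in a row; V, L and D each appear at most once; no smaller symbol precedes a larger one (values never increase from left to right). Value: D (500) + L (50) + X (10) + I (1) + I (1) + I (1) = 563. So it is a valid standard Roman numeral.

Yes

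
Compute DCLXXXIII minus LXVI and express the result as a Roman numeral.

DCLXXXIII = 683
LXVI = 66
683 - 66 = 617

DCXVII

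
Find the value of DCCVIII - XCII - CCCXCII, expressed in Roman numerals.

DCCVIII = 708, XCII = 92, CCCXCII = 392
708 - 92 = 616
616 - 392 = 224

CCXXIV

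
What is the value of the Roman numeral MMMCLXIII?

MMMCLXIII: M=1000, M=1000, M=1000, C=100, L=50, X=10, I=1, I=1, I=1
1000 + 1000 + 1000 + 100 + 50 + 10 + 1 + 1 + 1 = 3163

3163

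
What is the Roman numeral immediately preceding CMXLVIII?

CMXLVIII = 948, so the previous integer is 948 - 1 = 947

CMXLVII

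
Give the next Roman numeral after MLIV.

MLIV = 1054; next is 1055

MLV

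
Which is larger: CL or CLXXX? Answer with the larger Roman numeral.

CL = 150
CLXXX = 180
180 is larger

CLXXX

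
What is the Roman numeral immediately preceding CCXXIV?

CCXXIV = 224, so the previous integer is 224 - 1 = 223

CCXXIII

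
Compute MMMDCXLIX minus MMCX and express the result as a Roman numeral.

MMMDCXLIX = 3649
MMCX = 2110
3649 - 2110 = 1539

MDXXXIX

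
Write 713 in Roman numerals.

Convert 713 to Roman numerals:
  713 contains 1×500 (D)
  213 contains 2×100 (CC)
  13 contains 1×10 (X)
  3 contains 3×1 (III)

DCCXIII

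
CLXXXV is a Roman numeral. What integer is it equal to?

CLXXXV: C=100, L=50, X=10, X=10, X=10, V=5
100 + 50 + 10 + 10 + 10 + 5 = 185

185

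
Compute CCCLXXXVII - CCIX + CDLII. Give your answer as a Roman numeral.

CCCLXXXVII = 387, CCIX = 209, CDLII = 452
387 - 209 = 178
178 + 452 = 630

DCXXX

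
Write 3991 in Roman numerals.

Convert 3991 to Roman numerals:
  3991 contains 3×1000 (MMM)
  991 contains 1×900 (CM)
  91 contains 1×90 (XC)
  1 contains 1×1 (I)

MMMCMXCI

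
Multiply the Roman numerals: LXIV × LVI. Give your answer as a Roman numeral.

LXIV = 64
LVI = 56
64 × 56 = 3584

MMMDLXXXIV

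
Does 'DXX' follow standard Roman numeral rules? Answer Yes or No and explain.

'DXX': Check the rules: uses only the symbols I, V, X, L, C, D, M; no symbol is repeated more than three times in a row; V, L and D each appear at most once; no smaller symbol precedes a larger one (values never increase from left to right). Value: D (500) + X (10) + X (10) = 520. So it is a valid standard Roman numeral.

Yes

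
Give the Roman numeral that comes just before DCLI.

DCLI = 651; previous is 650

DCL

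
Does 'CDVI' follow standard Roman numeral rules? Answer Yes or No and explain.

'CDVI': Check the rules: uses only the symbols I, V, X, L, C, D, M; no symbol is repeated more than three times in a row; V, L and D each appear at most once; the only place a smaller symbol precedes a larger one is the allowed subtractive pair CD, the symbol right after such a pair (if any) is smaller than the pair's first symbol, and otherwise the values never increase from left to right. Value: CD (400) + V (5) + I (1) = 406. So it is a valid standard Roman numeral.

Yes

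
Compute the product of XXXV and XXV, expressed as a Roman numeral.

XXXV = 35
XXV = 25
35 × 25 = 875

DCCCLXXV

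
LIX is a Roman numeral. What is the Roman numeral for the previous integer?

LIX = 59, so the previous integer is 59 - 1 = 58

LVIII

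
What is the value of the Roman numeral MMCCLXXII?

MMCCLXXII: M=1000, M=1000, C=100, C=100, L=50, X=10, X=10, I=1, I=1
1000 + 1000 + 100 + 100 + 50 + 10 + 10 + 1 + 1 = 2272

2272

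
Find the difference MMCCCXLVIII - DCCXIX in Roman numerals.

MMCCCXLVIII = 2348
DCCXIX = 719
2348 - 719 = 1629

MDCXXIX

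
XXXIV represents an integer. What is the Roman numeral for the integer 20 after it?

XXXIV = 34
34 + 20 = 54

LIV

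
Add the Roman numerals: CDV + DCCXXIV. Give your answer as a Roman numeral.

CDV = 405
DCCXXIV = 724
405 + 724 = 1129

MCXXIX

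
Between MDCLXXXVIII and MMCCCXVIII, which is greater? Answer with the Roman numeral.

MDCLXXXVIII = 1688
MMCCCXVIII = 2318
2318 is larger

MMCCCXVIII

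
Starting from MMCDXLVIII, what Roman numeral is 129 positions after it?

MMCDXLVIII = 2448
2448 + 129 = 2577

MMDLXXVII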